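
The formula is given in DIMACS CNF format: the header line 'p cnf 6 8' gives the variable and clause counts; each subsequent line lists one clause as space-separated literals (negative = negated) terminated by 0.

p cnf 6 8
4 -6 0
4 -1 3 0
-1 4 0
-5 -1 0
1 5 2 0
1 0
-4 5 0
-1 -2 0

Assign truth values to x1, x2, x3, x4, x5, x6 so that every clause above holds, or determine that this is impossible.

(x1) alone gives x1 = True.
(x4) alone gives x4 = True.
(¬x5) alone gives x5 = False.
That conflicts with the unit clause (x5).

UNSATISFIABLE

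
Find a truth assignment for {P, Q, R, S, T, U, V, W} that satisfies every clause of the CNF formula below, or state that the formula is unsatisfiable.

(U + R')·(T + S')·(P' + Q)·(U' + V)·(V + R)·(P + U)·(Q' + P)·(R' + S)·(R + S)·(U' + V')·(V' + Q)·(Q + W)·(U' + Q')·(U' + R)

Case U = 0:
The clause (R') is unit, so R = 0.
The clause (V) is unit, so V = 1.
The clause (P) is unit, so P = 1.
The clause (Q) is unit, so Q = 1.
The clause (S) is unit, so S = 1.
The clause (T) is unit, so T = 1.
No clause remains; W is free.

P=1; Q=1; R=0; S=1; T=1; U=0; V=1; W=0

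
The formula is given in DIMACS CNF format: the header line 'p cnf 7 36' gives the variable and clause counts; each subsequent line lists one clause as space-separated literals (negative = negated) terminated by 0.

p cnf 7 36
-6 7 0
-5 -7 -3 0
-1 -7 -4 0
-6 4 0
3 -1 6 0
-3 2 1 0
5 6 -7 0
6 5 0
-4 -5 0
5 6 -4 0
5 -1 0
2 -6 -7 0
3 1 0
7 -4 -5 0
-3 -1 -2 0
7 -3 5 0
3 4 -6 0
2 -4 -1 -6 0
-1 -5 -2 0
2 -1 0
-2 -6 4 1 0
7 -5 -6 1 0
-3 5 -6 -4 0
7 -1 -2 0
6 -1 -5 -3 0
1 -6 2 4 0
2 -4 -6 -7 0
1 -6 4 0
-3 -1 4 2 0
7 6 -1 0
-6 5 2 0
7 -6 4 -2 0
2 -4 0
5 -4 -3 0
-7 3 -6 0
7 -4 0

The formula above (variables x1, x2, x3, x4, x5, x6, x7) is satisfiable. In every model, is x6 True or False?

False

Suppose x6 = True.
Unit clause (x7) forces x7 = True.
Unit clause (x4) forces x4 = True.
Unit clause (¬x1) forces x1 = False.
Unit clause (¬x5) forces x5 = False.
Unit clause (x2) forces x2 = True.
Unit clause (x3) forces x3 = True.
But (¬x3) is also a unit clause — contradiction.
So every satisfying assignment has x6 = False.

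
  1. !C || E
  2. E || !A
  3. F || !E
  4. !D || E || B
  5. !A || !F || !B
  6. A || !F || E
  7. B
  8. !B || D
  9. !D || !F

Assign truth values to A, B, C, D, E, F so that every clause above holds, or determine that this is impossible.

From the singleton clause (B), B = true.
From the singleton clause (D), D = true.
From the singleton clause (!F), F = false.
From the singleton clause (!E), E = false.
From the singleton clause (!C), C = false.
From the singleton clause (!A), A = false.
All clauses are satisfied.

A=false, B=true, C=false, D=true, E=false, F=false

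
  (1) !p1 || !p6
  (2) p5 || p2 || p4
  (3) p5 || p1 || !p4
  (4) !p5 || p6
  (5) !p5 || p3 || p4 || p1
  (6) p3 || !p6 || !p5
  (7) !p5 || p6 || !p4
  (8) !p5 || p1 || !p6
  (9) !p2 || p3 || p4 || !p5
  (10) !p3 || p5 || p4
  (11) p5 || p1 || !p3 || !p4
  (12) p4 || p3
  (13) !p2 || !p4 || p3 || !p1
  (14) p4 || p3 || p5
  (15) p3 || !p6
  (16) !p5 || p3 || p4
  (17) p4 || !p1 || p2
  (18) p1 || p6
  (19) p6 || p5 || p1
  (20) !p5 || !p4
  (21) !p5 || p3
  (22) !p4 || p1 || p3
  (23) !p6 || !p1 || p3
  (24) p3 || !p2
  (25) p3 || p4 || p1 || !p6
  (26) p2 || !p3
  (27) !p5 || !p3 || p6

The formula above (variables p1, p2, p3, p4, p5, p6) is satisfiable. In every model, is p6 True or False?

Suppose p6 = true.
The clause (!p1) is unit, so p1 = false.
The clause (!p5) is unit, so p5 = false.
The clause (!p4) is unit, so p4 = false.
The clause (p2) is unit, so p2 = true.
The clause (!p3) is unit, so p3 = false.
Now (p3) is unsatisfied and unit — conflict.
So every satisfying assignment has p6 = False.

False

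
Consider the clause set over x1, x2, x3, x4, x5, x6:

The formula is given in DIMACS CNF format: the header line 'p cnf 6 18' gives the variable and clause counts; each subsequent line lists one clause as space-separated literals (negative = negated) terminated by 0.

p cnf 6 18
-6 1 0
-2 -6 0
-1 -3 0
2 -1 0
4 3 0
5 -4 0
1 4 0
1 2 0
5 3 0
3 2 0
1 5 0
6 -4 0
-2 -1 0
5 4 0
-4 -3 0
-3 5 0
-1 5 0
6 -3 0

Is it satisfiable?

Try x6 = False.
From the singleton clause (¬x4), x4 = False.
From the singleton clause (x3), x3 = True.
But (¬x3) is also a unit clause — contradiction.
Undo x6 and try x6 = True.
From the singleton clause (x1), x1 = True.
From the singleton clause (¬x2), x2 = False.
But (x2) is also a unit clause — contradiction.
Neither x6 = True nor x6 = False works.
No assignment satisfies every clause.

Unsatisfiable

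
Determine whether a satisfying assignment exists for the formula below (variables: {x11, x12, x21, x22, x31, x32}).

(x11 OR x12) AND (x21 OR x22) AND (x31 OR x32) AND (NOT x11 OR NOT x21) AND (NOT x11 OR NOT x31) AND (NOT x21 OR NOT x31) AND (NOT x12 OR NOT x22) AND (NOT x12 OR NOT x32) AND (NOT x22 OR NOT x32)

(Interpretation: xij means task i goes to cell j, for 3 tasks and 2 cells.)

No

Suppose x11 = true.
From the singleton clause (NOT x21), x21 = false.
From the singleton clause (x22), x22 = true.
From the singleton clause (NOT x31), x31 = false.
From the singleton clause (x32), x32 = true.
That conflicts with the unit clause (NOT x32).
That branch fails; take x11 = false instead.
From the singleton clause (x12), x12 = true.
From the singleton clause (NOT x22), x22 = false.
From the singleton clause (x21), x21 = true.
From the singleton clause (NOT x31), x31 = false.
From the singleton clause (x32), x32 = true.
That conflicts with the unit clause (NOT x32).
Either choice for x11 ends in contradiction.
No assignment satisfies every clause.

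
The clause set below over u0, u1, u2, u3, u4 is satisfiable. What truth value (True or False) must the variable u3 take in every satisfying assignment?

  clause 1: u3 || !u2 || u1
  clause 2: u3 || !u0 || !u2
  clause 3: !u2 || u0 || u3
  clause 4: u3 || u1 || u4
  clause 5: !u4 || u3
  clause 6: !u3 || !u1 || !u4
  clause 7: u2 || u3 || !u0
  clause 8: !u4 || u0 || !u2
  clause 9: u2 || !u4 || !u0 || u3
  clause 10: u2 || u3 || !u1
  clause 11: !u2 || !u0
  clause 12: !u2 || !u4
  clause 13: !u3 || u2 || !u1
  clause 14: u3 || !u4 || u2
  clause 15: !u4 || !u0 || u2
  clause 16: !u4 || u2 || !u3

Suppose u3 = false.
The clause (!u4) is unit, so u4 = false.
The clause (u1) is unit, so u1 = true.
The clause (u2) is unit, so u2 = true.
The clause (!u0) is unit, so u0 = false.
That conflicts with the unit clause (u0).
So every satisfying assignment has u3 = True.

True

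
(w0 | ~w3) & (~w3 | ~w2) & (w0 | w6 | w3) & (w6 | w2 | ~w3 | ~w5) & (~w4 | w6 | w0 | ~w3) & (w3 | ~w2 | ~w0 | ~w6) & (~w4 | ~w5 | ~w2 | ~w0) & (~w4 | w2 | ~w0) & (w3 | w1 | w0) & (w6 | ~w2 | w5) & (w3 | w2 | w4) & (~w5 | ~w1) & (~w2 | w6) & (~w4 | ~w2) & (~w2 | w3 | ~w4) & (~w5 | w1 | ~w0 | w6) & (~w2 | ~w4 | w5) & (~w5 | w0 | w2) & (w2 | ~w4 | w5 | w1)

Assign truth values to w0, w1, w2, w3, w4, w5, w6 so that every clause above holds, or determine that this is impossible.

w0: 1,  w1: 0,  w2: 0,  w3: 1,  w4: 0,  w5: 1,  w6: 1

Suppose w0 = 1.
Suppose w3 = 1.
(~w2) alone gives w2 = 0.
(~w4) alone gives w4 = 0.
Suppose w6 = 1.
Suppose w5 = 1.
(~w1) alone gives w1 = 0.
Every clause now holds.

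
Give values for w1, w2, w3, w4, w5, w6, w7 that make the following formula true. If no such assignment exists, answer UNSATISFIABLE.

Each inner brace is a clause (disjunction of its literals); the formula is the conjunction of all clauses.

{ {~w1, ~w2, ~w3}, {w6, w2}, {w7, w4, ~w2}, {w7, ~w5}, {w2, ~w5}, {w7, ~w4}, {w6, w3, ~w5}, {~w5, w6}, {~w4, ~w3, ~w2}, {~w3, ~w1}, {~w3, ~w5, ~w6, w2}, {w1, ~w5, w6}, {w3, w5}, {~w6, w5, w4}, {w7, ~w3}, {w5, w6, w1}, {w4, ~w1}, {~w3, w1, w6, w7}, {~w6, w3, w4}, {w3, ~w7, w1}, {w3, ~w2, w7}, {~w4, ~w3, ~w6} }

w1 ↦ 0,  w2 ↦ 1,  w3 ↦ 1,  w4 ↦ 0,  w5 ↦ 1,  w6 ↦ 1,  w7 ↦ 1

Branch on w6: set w6 = 1.
Branch on w7: set w7 = 1.
Branch on w2: set w2 = 1.
Branch on w1: set w1 = 0.
The clause (w3) is unit, so w3 = 1.
The clause (~w4) is unit, so w4 = 0.
The clause (w5) is unit, so w5 = 1.
All clauses are satisfied.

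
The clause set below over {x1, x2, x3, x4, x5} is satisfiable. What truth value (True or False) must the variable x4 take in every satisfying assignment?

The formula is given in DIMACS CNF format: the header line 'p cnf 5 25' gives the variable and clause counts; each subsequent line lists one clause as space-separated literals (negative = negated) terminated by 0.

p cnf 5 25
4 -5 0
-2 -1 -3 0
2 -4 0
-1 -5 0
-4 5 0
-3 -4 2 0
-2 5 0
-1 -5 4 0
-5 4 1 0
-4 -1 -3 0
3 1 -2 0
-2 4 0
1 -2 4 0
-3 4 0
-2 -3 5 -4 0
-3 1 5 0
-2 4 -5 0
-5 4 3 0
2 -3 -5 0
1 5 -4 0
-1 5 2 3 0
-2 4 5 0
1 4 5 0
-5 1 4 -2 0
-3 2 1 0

Suppose x4 = False.
Unit clause (¬x5) forces x5 = False.
Unit clause (¬x2) forces x2 = False.
Unit clause (¬x3) forces x3 = False.
Unit clause (¬x1) forces x1 = False.
That conflicts with the unit clause (x1).
So every satisfying assignment has x4 = True.

True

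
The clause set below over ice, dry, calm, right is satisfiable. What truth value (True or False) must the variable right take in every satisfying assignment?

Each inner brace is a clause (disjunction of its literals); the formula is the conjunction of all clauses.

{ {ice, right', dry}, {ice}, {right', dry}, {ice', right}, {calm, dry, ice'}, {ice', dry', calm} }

Suppose right = 0.
From the singleton clause (ice), ice = 1.
But (ice') is also a unit clause — contradiction.
So every satisfying assignment has right = True.

True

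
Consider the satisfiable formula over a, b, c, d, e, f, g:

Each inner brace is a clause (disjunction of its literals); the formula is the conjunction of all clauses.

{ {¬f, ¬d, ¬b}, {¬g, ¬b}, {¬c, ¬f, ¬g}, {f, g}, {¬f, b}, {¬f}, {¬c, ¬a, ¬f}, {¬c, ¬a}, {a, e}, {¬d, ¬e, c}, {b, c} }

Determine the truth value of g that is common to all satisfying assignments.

Suppose g = False.
Unit clause (f) forces f = True.
But (¬f) is also a unit clause — contradiction.
So every satisfying assignment has g = True.

True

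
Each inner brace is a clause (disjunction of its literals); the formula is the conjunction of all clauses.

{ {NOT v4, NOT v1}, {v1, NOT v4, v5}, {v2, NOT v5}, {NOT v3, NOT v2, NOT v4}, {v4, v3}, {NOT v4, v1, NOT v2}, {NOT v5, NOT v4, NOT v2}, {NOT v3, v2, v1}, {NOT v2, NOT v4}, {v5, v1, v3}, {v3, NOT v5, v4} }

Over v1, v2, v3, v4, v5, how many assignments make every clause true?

There are 2^5 = 32 truth assignments over (v1, v2, v3, v4, v5).
Split on v1. With v1 = true, the clauses containing v1 are satisfied and NOT v1 drops from the rest; 3 of the 2^4 = 16 assignments to the other variables satisfy what remains.
With v1 = false, by the same count on the reduced clause set, 2 assignments work.
Total: 3 + 2 = 5.

5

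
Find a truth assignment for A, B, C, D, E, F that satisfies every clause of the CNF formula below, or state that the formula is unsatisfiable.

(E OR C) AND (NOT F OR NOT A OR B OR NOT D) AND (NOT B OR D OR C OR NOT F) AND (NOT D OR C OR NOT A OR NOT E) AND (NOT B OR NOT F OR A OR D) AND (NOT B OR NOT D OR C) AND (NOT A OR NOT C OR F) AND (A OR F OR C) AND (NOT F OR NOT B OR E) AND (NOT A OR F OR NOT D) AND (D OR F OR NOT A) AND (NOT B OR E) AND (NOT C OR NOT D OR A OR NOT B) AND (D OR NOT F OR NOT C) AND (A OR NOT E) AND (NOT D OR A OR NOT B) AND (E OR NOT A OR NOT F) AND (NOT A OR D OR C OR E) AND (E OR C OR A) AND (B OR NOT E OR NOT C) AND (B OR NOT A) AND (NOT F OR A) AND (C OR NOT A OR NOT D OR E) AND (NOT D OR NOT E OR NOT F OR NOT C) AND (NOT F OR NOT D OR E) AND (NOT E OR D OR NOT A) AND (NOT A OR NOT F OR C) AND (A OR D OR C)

Suppose E = false.
From the singleton clause (C), C = true.
From the singleton clause (NOT B), B = false.
From the singleton clause (NOT A), A = false.
From the singleton clause (NOT F), F = false.
Every clause is now satisfied; D is unconstrained.

A ↦ false,  B ↦ false,  C ↦ true,  D ↦ true,  E ↦ false,  F ↦ false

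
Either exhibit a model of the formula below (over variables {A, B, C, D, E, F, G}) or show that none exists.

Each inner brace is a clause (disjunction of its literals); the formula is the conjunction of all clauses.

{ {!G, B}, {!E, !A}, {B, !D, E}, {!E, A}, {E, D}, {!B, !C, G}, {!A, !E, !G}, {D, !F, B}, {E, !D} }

UNSATISFIABLE

Branch on G: set G = false.
Branch on E: set E = false.
(D) alone gives D = true.
But (!D) is also a unit clause — contradiction.
That branch fails; take E = true instead.
(!A) alone gives A = false.
But (A) is also a unit clause — contradiction.
Both values of E lead to a conflict.
That branch fails; take G = true instead.
(B) alone gives B = true.
Branch on E: set E = false.
(D) alone gives D = true.
But (!D) is also a unit clause — contradiction.
That branch fails; take E = true instead.
(!A) alone gives A = false.
But (A) is also a unit clause — contradiction.
Both values of E lead to a conflict.
Both values of G lead to a conflict.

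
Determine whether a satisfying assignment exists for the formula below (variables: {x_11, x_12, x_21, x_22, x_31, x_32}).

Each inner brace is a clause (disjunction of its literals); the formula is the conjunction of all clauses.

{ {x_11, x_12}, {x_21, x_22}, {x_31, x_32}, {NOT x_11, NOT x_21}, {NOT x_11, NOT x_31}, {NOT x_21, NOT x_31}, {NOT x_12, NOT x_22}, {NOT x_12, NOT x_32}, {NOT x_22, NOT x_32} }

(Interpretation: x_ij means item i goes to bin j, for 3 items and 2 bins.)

No

Try x_11 = true.
Unit clause (NOT x_21) forces x_21 = false.
Unit clause (x_22) forces x_22 = true.
Unit clause (NOT x_31) forces x_31 = false.
Unit clause (x_32) forces x_32 = true.
That conflicts with the unit clause (NOT x_32).
Backtrack on x_11: now try x_11 = false.
Unit clause (x_12) forces x_12 = true.
Unit clause (NOT x_22) forces x_22 = false.
Unit clause (x_21) forces x_21 = true.
Unit clause (NOT x_31) forces x_31 = false.
Unit clause (x_32) forces x_32 = true.
That conflicts with the unit clause (NOT x_32).
Both values of x_11 lead to a conflict.
No assignment satisfies every clause.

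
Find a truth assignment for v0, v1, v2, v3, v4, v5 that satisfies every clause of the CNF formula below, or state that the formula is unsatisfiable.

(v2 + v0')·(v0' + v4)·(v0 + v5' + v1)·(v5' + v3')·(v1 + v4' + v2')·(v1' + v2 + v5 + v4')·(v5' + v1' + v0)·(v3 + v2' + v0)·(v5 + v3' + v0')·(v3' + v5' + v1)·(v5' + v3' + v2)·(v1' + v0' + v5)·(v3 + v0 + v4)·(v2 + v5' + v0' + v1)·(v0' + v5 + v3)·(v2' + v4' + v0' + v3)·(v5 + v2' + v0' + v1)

v0: 0,  v1: 1,  v2: 1,  v3: 1,  v4: 1,  v5: 0

Case v2 = 1:
Case v0 = 0:
The clause (v3) is unit, so v3 = 1.
The clause (v5') is unit, so v5 = 0.
Case v1 = 1:
All clauses hold; v4 can take either value.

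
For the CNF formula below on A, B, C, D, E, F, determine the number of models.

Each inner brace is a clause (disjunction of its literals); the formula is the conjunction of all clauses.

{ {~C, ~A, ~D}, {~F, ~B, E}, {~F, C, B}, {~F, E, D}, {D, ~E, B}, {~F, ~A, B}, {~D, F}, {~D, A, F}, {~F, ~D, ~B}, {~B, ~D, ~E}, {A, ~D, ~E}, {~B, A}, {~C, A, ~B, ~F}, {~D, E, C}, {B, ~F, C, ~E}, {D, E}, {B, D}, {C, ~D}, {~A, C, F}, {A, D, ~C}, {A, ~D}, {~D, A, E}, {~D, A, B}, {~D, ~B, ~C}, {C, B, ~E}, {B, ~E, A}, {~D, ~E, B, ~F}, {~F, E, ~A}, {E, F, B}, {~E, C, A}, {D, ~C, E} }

There are 2^6 = 64 truth assignments over (A, B, C, D, E, F).
Split on B. With B = 1, the clauses containing B are satisfied and ~B drops from the rest; 3 of the 2^5 = 32 assignments to the other variables satisfy what remains.
With B = 0, by the same count on the reduced clause set, 0 assignments work.
Total: 3 + 0 = 3.

3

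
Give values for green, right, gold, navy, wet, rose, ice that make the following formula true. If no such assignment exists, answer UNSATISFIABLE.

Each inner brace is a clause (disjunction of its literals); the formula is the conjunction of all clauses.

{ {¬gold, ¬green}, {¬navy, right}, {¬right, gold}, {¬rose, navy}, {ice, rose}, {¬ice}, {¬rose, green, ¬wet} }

Unit clause (¬ice) forces ice = False.
Unit clause (rose) forces rose = True.
Unit clause (navy) forces navy = True.
Unit clause (right) forces right = True.
Unit clause (gold) forces gold = True.
Unit clause (¬green) forces green = False.
Unit clause (¬wet) forces wet = False.
This assignment satisfies each clause.

green=False; right=True; gold=True; navy=True; wet=False; rose=True; ice=False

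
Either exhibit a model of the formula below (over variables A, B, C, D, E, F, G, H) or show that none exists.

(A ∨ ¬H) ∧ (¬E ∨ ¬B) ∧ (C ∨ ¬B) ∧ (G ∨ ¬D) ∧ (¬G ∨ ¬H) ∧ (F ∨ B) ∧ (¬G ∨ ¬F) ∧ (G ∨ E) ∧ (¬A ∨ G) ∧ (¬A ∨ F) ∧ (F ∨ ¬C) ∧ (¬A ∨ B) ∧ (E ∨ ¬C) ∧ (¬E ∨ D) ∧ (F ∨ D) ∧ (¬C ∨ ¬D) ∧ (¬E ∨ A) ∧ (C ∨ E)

UNSATISFIABLE

Try A = True.
From the singleton clause (G), G = True.
From the singleton clause (¬H), H = False.
From the singleton clause (¬F), F = False.
Now (F) is unsatisfied and unit — conflict.
So A must be the other value — set A = False.
From the singleton clause (¬H), H = False.
From the singleton clause (¬E), E = False.
From the singleton clause (G), G = True.
From the singleton clause (¬F), F = False.
From the singleton clause (B), B = True.
From the singleton clause (C), C = True.
Now (¬C) is unsatisfied and unit — conflict.
Either choice for A ends in contradiction.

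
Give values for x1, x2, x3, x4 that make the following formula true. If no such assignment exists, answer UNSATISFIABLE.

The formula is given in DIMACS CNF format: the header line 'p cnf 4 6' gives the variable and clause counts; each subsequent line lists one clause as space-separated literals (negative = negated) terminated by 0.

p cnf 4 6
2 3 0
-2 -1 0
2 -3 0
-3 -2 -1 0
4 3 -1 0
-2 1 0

Case x2 = True:
(¬x1) alone gives x1 = False.
Now (x1) is unsatisfied and unit — conflict.
Backtrack on x2: now try x2 = False.
(x3) alone gives x3 = True.
Now (¬x3) is unsatisfied and unit — conflict.
Either choice for x2 ends in contradiction.

UNSATISFIABLE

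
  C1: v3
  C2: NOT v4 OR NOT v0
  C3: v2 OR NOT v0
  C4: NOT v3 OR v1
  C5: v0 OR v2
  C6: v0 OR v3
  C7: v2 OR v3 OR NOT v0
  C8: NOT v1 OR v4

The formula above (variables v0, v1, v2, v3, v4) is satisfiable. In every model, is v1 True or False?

True

Suppose v1 = false.
From the singleton clause (v3), v3 = true.
But (NOT v3) is also a unit clause — contradiction.
So every satisfying assignment has v1 = True.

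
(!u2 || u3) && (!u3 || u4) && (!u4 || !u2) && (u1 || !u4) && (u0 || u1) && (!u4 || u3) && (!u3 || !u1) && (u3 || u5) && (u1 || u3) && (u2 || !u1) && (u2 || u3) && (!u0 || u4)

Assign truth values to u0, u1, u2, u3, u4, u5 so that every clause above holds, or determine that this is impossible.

Suppose u2 = false.
From the singleton clause (!u1), u1 = false.
From the singleton clause (!u4), u4 = false.
From the singleton clause (!u3), u3 = false.
But (u3) is also a unit clause — contradiction.
That branch fails; take u2 = true instead.
From the singleton clause (u3), u3 = true.
From the singleton clause (u4), u4 = true.
But (!u4) is also a unit clause — contradiction.
Either choice for u2 ends in contradiction.

UNSATISFIABLE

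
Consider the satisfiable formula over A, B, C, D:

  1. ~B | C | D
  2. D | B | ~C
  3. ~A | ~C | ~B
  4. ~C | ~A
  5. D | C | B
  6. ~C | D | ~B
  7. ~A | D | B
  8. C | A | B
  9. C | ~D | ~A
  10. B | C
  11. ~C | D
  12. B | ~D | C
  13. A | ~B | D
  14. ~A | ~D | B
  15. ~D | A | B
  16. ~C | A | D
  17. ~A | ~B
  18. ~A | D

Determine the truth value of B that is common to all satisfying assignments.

True

Suppose B = 0.
The clause (C) is unit, so C = 1.
The clause (D) is unit, so D = 1.
The clause (~A) is unit, so A = 0.
That conflicts with the unit clause (A).
So every satisfying assignment has B = True.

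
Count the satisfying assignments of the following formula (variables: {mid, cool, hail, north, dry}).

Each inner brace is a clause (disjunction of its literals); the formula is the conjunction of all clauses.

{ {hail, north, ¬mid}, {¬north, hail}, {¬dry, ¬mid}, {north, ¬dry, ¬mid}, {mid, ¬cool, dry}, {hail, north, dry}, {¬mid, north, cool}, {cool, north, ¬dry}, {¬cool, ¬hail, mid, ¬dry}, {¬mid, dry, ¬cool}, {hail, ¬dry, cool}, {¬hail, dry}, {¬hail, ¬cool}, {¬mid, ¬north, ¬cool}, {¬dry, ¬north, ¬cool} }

2

There are 2^5 = 32 truth assignments over (mid, cool, hail, north, dry).
Split on north. With north = True, the clauses containing north are satisfied and ¬north drops from the rest; 1 of the 2^4 = 16 assignments to the other variables satisfy what remains.
With north = False, by the same count on the reduced clause set, 1 assignment works.
(One model: mid=F, cool=F, hail=T, north=T, dry=T.)
Total: 1 + 1 = 2.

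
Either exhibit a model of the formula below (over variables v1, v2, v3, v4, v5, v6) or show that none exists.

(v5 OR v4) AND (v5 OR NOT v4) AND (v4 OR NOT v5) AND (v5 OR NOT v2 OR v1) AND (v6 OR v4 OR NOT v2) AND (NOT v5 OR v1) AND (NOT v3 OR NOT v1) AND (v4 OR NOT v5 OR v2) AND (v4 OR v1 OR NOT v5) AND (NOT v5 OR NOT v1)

Try v5 = true.
Unit clause (v4) forces v4 = true.
Unit clause (v1) forces v1 = true.
But (NOT v1) is also a unit clause — contradiction.
Undo v5 and try v5 = false.
Unit clause (v4) forces v4 = true.
But (NOT v4) is also a unit clause — contradiction.
Both values of v5 lead to a conflict.

UNSATISFIABLE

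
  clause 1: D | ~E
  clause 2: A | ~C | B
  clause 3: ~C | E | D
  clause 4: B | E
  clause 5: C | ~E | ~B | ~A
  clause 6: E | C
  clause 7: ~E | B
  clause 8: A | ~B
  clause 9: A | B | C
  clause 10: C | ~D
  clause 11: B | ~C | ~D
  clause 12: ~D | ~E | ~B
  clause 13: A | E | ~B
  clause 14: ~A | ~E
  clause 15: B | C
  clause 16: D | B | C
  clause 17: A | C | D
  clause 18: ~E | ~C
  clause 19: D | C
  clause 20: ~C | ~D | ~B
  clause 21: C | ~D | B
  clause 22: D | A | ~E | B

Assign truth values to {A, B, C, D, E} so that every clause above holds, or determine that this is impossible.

UNSATISFIABLE

Branch on D: set D = 1.
The clause (C) is unit, so C = 1.
The clause (B) is unit, so B = 1.
Now (~B) is unsatisfied and unit — conflict.
That branch fails; take D = 0 instead.
The clause (~E) is unit, so E = 0.
The clause (~C) is unit, so C = 0.
Now (C) is unsatisfied and unit — conflict.
Neither D = 1 nor D = 0 works.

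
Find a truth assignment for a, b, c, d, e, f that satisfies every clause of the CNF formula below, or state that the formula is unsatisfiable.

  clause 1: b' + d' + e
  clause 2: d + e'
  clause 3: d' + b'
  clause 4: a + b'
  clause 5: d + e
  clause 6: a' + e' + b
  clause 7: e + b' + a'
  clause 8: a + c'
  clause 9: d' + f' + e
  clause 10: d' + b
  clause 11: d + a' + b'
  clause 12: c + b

Case d = 1:
The clause (b') is unit, so b = 0.
But (b) is also a unit clause — contradiction.
That branch fails; take d = 0 instead.
The clause (e') is unit, so e = 0.
But (e) is also a unit clause — contradiction.
Both values of d lead to a conflict.

UNSATISFIABLE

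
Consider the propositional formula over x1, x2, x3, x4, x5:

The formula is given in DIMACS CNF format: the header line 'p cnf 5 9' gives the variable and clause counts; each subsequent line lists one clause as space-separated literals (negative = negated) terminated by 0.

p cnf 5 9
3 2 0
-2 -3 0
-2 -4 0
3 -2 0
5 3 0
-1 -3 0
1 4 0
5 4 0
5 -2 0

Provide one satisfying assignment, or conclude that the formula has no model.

x1=False,  x2=False,  x3=True,  x4=True,  x5=False

Branch on x3: set x3 = True.
Unit clause (¬x2) forces x2 = False.
Unit clause (¬x1) forces x1 = False.
Unit clause (x4) forces x4 = True.
All clauses hold; x5 can take either value.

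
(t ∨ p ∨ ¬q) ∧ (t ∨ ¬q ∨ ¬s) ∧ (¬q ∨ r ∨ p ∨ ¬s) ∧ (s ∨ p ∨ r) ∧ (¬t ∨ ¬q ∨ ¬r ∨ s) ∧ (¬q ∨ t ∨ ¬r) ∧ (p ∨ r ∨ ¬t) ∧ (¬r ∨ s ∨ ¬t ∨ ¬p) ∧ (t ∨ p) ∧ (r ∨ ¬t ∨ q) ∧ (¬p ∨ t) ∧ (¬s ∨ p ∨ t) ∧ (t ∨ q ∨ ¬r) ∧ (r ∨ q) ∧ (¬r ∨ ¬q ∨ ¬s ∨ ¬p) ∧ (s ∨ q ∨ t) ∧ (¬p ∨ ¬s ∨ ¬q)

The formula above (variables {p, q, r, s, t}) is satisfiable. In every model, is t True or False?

True

Suppose t = False.
From the singleton clause (p), p = True.
Now (¬p) is unsatisfied and unit — conflict.
So every satisfying assignment has t = True.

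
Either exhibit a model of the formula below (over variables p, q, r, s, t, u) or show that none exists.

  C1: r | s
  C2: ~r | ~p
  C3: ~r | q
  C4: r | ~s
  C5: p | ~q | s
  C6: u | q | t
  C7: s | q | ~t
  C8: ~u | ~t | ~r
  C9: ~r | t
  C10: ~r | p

UNSATISFIABLE

Suppose r = 1.
From the singleton clause (~p), p = 0.
Now (p) is unsatisfied and unit — conflict.
Backtrack on r: now try r = 0.
From the singleton clause (s), s = 1.
Now (~s) is unsatisfied and unit — conflict.
Neither r = 1 nor r = 0 works.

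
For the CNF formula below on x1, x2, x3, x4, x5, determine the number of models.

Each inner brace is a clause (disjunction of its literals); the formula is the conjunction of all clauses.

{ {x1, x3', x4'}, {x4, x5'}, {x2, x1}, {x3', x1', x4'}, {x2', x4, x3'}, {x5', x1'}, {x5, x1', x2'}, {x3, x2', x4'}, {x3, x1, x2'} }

There are 2^5 = 32 truth assignments over (x1, x2, x3, x4, x5).
Split on x1. With x1 = 1, the clauses containing x1 are satisfied and x1' drops from the rest; 3 of the 2^4 = 16 assignments to the other variables satisfy what remains.
With x1 = 0, by the same count on the reduced clause set, 0 assignments work.
(One model: x1=T, x2=F, x3=F, x4=F, x5=F.)
Total: 3 + 0 = 3.

3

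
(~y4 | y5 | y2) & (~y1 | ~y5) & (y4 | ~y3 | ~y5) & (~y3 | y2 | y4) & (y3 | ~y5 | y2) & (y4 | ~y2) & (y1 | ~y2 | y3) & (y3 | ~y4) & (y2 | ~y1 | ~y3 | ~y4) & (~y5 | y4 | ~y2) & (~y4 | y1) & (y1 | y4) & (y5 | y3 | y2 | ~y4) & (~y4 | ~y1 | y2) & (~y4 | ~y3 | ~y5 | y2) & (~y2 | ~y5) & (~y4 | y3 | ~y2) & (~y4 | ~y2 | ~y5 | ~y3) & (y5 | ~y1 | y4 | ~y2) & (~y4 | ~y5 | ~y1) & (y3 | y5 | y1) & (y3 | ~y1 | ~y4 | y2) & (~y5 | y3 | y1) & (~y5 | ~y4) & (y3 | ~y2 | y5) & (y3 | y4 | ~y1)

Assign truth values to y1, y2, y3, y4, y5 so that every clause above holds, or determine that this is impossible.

Case y1 = 1:
(~y5) alone gives y5 = 0.
Case y4 = 1:
(y2) alone gives y2 = 1.
(y3) alone gives y3 = 1.
This assignment satisfies each clause.

y1=1,  y2=1,  y3=1,  y4=1,  y5=0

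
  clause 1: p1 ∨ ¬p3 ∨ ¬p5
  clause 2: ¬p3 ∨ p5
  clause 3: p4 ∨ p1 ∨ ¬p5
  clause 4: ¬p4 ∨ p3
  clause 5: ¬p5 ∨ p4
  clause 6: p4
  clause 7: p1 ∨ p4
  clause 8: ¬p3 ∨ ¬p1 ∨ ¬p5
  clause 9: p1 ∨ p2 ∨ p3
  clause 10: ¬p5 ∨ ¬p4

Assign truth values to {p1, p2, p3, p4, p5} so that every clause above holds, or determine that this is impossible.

Unit clause (p4) forces p4 = True.
Unit clause (p3) forces p3 = True.
Unit clause (p5) forces p5 = True.
Now (¬p5) is unsatisfied and unit — conflict.

UNSATISFIABLE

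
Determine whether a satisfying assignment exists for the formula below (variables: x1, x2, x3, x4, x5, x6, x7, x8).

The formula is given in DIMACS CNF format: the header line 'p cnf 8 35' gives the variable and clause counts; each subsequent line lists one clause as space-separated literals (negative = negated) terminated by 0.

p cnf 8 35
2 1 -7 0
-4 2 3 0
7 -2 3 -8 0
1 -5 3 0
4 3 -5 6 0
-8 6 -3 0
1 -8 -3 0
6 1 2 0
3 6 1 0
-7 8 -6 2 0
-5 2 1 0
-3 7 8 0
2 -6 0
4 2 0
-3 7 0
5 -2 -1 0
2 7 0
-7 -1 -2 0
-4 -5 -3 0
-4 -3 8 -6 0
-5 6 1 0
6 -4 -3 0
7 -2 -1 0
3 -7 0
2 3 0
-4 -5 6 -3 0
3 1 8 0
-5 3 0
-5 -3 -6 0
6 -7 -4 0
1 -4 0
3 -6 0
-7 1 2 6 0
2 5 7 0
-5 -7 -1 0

Case x2 = True:
Case x3 = True:
(x7) alone gives x7 = True.
(¬x1) alone gives x1 = False.
(¬x8) alone gives x8 = False.
(¬x4) alone gives x4 = False.
Case x5 = False:
Every clause is now satisfied; x6 is unconstrained.
A satisfying assignment: x1=False,  x2=True,  x3=True,  x4=False,  x5=False,  x6=True,  x7=True,  x8=False.

Yes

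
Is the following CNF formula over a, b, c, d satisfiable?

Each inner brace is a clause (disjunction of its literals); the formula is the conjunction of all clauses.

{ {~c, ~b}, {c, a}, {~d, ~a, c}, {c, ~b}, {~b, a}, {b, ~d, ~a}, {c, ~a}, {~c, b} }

No

Branch on c: set c = 0.
(a) alone gives a = 1.
But (~a) is also a unit clause — contradiction.
So c must be the other value — set c = 1.
(~b) alone gives b = 0.
But (b) is also a unit clause — contradiction.
Neither c = 1 nor c = 0 works.
No assignment satisfies every clause.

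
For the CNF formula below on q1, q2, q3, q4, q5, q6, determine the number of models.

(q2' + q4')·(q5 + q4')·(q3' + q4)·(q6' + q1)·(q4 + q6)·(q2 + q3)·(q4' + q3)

5

There are 2^6 = 64 truth assignments over (q1, q2, q3, q4, q5, q6).
Split on q4. With q4 = 1, the clauses containing q4 are satisfied and q4' drops from the rest; 3 of the 2^5 = 32 assignments to the other variables satisfy what remains.
With q4 = 0, by the same count on the reduced clause set, 2 assignments work.
(One model: q1=F, q2=F, q3=T, q4=T, q5=T, q6=F.)
Total: 3 + 2 = 5.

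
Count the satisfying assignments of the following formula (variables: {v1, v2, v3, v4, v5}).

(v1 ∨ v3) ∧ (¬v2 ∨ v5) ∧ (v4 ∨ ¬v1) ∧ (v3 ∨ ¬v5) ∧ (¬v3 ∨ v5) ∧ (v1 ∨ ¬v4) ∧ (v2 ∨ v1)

4

There are 2^5 = 32 truth assignments over (v1, v2, v3, v4, v5).
Split on v4. With v4 = True, the clauses containing v4 are satisfied and ¬v4 drops from the rest; 3 of the 2^4 = 16 assignments to the other variables satisfy what remains.
With v4 = False, by the same count on the reduced clause set, 1 assignment works.
Total: 3 + 1 = 4.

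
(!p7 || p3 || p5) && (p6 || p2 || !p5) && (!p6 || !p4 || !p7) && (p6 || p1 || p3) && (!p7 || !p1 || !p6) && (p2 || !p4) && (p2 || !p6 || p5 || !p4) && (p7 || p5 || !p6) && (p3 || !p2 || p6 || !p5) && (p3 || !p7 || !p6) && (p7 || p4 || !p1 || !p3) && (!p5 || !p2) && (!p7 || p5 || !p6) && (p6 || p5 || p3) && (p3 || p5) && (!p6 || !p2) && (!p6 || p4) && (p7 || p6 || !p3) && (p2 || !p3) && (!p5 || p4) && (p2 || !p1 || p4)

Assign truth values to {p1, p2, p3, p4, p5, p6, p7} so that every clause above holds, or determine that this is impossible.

Suppose p2 = true.
From the singleton clause (!p5), p5 = false.
From the singleton clause (p3), p3 = true.
From the singleton clause (!p6), p6 = false.
From the singleton clause (p7), p7 = true.
Every clause is now satisfied; p1, p4 are unconstrained.

p1 ↦ true; p2 ↦ true; p3 ↦ true; p4 ↦ true; p5 ↦ false; p6 ↦ false; p7 ↦ true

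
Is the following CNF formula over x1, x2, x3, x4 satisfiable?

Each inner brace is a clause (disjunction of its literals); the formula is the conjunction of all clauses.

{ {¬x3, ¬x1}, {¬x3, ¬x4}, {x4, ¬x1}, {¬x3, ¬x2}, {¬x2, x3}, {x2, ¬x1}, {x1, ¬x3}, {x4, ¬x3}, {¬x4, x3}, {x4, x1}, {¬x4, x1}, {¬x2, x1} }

Case x3 = False:
The clause (¬x2) is unit, so x2 = False.
The clause (¬x1) is unit, so x1 = False.
The clause (¬x4) is unit, so x4 = False.
Now (x4) is unsatisfied and unit — conflict.
So x3 must be the other value — set x3 = True.
The clause (¬x1) is unit, so x1 = False.
Now (x1) is unsatisfied and unit — conflict.
Either choice for x3 ends in contradiction.
No assignment satisfies every clause.

No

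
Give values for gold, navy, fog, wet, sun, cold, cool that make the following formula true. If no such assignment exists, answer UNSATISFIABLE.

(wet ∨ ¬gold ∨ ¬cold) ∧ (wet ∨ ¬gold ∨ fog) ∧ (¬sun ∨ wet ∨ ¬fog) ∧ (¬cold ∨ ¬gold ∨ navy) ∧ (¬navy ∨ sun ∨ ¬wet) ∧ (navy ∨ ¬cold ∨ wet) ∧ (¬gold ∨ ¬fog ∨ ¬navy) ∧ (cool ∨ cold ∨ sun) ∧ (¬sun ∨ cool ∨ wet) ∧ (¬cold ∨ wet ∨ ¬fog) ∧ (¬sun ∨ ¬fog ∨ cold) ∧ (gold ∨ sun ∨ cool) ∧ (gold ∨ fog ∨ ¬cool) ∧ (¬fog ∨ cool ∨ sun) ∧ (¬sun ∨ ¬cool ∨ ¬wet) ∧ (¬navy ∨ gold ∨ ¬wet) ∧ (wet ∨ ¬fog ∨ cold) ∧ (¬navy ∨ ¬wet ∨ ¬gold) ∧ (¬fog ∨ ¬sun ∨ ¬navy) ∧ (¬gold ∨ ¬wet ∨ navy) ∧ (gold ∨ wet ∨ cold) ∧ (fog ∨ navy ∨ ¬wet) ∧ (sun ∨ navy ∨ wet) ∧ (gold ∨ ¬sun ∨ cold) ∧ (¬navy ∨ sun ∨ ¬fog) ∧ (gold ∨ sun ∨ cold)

gold ↦ False, navy ↦ False, fog ↦ True, wet ↦ True, sun ↦ True, cold ↦ True, cool ↦ False

Case wet = True:
Case navy = False:
Unit clause (¬gold) forces gold = False.
Unit clause (fog) forces fog = True.
Case sun = True:
Unit clause (cold) forces cold = True.
Unit clause (¬cool) forces cool = False.
This assignment satisfies each clause.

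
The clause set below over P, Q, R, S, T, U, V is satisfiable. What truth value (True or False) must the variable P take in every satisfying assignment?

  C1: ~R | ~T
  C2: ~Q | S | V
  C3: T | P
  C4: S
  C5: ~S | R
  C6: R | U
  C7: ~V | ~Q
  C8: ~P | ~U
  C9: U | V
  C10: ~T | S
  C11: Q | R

True

Suppose P = 0.
(T) alone gives T = 1.
(~R) alone gives R = 0.
(S) alone gives S = 1.
Now (~S) is unsatisfied and unit — conflict.
So every satisfying assignment has P = True.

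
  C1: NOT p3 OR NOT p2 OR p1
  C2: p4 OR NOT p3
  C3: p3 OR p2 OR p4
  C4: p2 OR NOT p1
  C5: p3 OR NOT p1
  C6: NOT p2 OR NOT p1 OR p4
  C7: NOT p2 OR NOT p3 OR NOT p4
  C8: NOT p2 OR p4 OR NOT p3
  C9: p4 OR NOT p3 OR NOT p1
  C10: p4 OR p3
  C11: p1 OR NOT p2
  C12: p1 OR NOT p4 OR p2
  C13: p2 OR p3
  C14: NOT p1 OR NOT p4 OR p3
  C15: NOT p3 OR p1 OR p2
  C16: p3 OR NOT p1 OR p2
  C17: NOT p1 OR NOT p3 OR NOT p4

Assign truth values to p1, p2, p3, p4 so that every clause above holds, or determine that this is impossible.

UNSATISFIABLE

Case p4 = true:
Case p2 = true:
From the singleton clause (NOT p3), p3 = false.
From the singleton clause (NOT p1), p1 = false.
Now (p1) is unsatisfied and unit — conflict.
So p2 must be the other value — set p2 = false.
From the singleton clause (NOT p1), p1 = false.
Now (p1) is unsatisfied and unit — conflict.
Neither p2 = true nor p2 = false works.
So p4 must be the other value — set p4 = false.
From the singleton clause (NOT p3), p3 = false.
Now (p3) is unsatisfied and unit — conflict.
Neither p4 = true nor p4 = false works.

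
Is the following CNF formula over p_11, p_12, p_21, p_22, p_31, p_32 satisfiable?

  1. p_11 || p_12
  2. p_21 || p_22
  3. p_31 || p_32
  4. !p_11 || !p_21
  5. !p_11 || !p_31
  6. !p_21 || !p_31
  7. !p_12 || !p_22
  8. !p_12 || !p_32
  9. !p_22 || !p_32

Case p_11 = true:
Unit clause (!p_21) forces p_21 = false.
Unit clause (p_22) forces p_22 = true.
Unit clause (!p_31) forces p_31 = false.
Unit clause (p_32) forces p_32 = true.
That conflicts with the unit clause (!p_32).
Undo p_11 and try p_11 = false.
Unit clause (p_12) forces p_12 = true.
Unit clause (!p_22) forces p_22 = false.
Unit clause (p_21) forces p_21 = true.
Unit clause (!p_31) forces p_31 = false.
Unit clause (p_32) forces p_32 = true.
That conflicts with the unit clause (!p_32).
Either choice for p_11 ends in contradiction.
No assignment satisfies every clause.

No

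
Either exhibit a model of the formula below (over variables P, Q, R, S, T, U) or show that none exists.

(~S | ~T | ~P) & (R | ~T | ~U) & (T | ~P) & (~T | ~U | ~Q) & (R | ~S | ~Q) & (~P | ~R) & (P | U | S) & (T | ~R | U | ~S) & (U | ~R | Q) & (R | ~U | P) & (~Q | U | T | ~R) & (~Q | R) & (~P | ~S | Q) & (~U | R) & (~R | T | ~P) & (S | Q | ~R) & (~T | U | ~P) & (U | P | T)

P: 0,  Q: 1,  R: 1,  S: 0,  T: 0,  U: 1

Try T = 0.
From the singleton clause (~P), P = 0.
From the singleton clause (U), U = 1.
From the singleton clause (R), R = 1.
Try S = 0.
From the singleton clause (Q), Q = 1.
Every clause now holds.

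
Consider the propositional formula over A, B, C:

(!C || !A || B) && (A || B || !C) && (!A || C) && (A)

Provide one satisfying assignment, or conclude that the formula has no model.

The clause (A) is unit, so A = true.
The clause (C) is unit, so C = true.
The clause (B) is unit, so B = true.
Every clause now holds.

A ↦ true; B ↦ true; C ↦ true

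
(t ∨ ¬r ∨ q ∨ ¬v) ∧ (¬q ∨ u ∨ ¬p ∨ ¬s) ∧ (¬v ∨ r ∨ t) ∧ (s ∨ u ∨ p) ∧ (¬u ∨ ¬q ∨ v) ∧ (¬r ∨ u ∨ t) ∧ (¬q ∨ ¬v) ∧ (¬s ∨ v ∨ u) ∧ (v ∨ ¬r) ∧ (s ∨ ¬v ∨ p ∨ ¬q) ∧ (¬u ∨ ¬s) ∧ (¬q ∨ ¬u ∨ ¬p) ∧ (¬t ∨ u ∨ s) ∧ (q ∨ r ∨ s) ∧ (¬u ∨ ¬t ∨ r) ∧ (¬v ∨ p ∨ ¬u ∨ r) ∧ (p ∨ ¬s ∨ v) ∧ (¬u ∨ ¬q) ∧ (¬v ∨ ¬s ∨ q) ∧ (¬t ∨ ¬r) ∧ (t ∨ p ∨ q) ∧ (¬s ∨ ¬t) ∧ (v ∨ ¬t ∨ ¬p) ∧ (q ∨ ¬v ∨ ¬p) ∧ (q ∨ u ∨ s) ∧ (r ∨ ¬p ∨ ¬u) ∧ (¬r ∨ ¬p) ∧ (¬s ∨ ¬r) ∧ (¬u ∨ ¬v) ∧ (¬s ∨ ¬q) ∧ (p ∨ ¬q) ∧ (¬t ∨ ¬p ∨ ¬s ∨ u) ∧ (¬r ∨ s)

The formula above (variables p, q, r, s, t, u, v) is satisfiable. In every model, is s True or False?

False

Suppose s = True.
(¬u) alone gives u = False.
(v) alone gives v = True.
(¬q) alone gives q = False.
Now (q) is unsatisfied and unit — conflict.
So every satisfying assignment has s = False.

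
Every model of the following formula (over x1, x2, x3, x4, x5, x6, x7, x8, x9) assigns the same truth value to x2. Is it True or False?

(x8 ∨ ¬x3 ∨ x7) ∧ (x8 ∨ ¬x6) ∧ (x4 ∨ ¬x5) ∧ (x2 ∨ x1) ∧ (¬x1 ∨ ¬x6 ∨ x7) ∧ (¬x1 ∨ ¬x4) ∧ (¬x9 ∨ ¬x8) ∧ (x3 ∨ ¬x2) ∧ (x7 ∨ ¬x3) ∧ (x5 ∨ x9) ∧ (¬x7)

Suppose x2 = True.
From the singleton clause (x3), x3 = True.
From the singleton clause (x7), x7 = True.
Now (¬x7) is unsatisfied and unit — conflict.
So every satisfying assignment has x2 = False.

False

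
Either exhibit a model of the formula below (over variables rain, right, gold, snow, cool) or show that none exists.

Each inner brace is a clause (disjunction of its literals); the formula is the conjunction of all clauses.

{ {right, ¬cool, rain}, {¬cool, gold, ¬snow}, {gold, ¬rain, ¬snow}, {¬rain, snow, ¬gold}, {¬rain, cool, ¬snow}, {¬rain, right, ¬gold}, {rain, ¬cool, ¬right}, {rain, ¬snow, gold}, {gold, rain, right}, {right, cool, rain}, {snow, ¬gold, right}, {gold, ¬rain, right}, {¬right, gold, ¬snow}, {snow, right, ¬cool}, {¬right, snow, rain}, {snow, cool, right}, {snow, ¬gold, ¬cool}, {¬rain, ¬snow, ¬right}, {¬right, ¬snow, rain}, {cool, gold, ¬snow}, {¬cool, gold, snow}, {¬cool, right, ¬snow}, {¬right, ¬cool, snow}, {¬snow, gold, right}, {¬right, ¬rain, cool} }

UNSATISFIABLE

Suppose right = True.
Suppose rain = True.
(¬snow) alone gives snow = False.
(¬gold) alone gives gold = False.
(¬cool) alone gives cool = False.
But (cool) is also a unit clause — contradiction.
That branch fails; take rain = False instead.
(¬cool) alone gives cool = False.
(snow) alone gives snow = True.
But (¬snow) is also a unit clause — contradiction.
Both values of rain lead to a conflict.
That branch fails; take right = False instead.
Suppose cool = False.
(rain) alone gives rain = True.
(¬snow) alone gives snow = False.
But (snow) is also a unit clause — contradiction.
That branch fails; take cool = True instead.
(rain) alone gives rain = True.
(¬gold) alone gives gold = False.
But (gold) is also a unit clause — contradiction.
Both values of cool lead to a conflict.
Both values of right lead to a conflict.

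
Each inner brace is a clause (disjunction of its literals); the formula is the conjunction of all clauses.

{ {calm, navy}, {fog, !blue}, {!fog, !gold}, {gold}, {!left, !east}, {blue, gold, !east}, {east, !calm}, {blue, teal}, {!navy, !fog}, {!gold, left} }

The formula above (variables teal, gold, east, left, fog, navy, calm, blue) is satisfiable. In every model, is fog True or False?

Suppose fog = true.
Unit clause (!gold) forces gold = false.
But (gold) is also a unit clause — contradiction.
So every satisfying assignment has fog = False.

False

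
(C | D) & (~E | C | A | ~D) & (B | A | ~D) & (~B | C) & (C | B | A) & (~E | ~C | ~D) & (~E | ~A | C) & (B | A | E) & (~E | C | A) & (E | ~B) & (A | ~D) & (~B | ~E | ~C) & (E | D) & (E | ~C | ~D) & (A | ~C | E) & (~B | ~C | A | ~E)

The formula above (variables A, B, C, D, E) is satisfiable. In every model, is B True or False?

False

Suppose B = 1.
The clause (C) is unit, so C = 1.
The clause (E) is unit, so E = 1.
That conflicts with the unit clause (~E).
So every satisfying assignment has B = False.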